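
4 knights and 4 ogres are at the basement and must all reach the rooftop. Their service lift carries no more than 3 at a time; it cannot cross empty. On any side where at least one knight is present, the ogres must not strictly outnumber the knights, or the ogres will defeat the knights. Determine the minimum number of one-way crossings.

9

Counting alone: each trip to the rooftop takes at most 3 across and each return brings at least 1 back, so after t trips out (and t−1 returns) at most 3t − (t−1) of the 8 are across; that first reaches 8 at t = 4, so at least 7 crossings are needed.
The safety rule pushes this higher. Following every safe sequence of crossings, the most of the 8 that can be at the rooftop as the service lift arrives there on crossing 7 is 7 — never all 8.
So no plan with fewer than 9 crossings exists, and this one achieves 9:
1. 2 ogres → the rooftop.  (the basement: 4K 2O; the rooftop: 0K 2O)
2. 1 ogre ← the basement.  (the basement: 4K 3O; the rooftop: 0K 1O)
3. 3 ogres → the rooftop.  (the basement: 4K 0O; the rooftop: 0K 4O)
4. 1 ogre ← the basement.  (the basement: 4K 1O; the rooftop: 0K 3O)
5. 3 knights → the rooftop.  (the basement: 1K 1O; the rooftop: 3K 3O)
6. 1 knight and 1 ogre ← the basement.  (the basement: 2K 2O; the rooftop: 2K 2O)
7. 2 knights → the rooftop.  (the basement: 0K 2O; the rooftop: 4K 2O)
8. 1 ogre ← the basement.  (the basement: 0K 3O; the rooftop: 4K 1O)
9. 3 ogres → the rooftop.  (the basement: 0K 0O; the rooftop: 4K 4O)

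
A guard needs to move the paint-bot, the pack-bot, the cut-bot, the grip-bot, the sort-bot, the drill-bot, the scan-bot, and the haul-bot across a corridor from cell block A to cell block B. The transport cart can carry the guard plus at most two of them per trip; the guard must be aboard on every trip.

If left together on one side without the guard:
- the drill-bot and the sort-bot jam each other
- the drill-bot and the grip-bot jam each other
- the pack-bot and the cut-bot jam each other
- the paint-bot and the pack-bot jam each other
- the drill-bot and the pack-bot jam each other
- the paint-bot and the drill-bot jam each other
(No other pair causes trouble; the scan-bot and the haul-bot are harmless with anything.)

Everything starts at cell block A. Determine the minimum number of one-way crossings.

13

Counting alone: the guard can take at most 2 across per trip to cell block B, so moving all 8 needs at least 4 loaded trips out, with a return between consecutive ones — at least 7 crossings.
The safety rule pushes this higher. Following every safe sequence of crossings, the most of the 8 that can be at cell block B as the transport cart arrives there on crossings 7, 9, 11 is 5, 6, 7 respectively — never all 8.
So no plan with fewer than 13 crossings exists, and this one achieves 13:
1. Guard goes to cell block B with the drill-bot and the pack-bot.
2. Guard goes back to cell block A with the pack-bot.
3. Guard goes to cell block B with the cut-bot and the paint-bot.
4. Guard goes back to cell block A with the paint-bot.
5. Guard goes to cell block B with the grip-bot and the paint-bot.
6. Guard goes back to cell block A with the drill-bot.
7. Guard goes to cell block B with the pack-bot and the sort-bot.
8. Guard goes back to cell block A with the pack-bot.
9. Guard goes to cell block B with the pack-bot and the scan-bot.
10. Guard goes back to cell block A with the pack-bot.
11. Guard goes to cell block B with the haul-bot and the pack-bot.
12. Guard goes back to cell block A with the pack-bot.
13. Guard goes to cell block B with the drill-bot and the pack-bot.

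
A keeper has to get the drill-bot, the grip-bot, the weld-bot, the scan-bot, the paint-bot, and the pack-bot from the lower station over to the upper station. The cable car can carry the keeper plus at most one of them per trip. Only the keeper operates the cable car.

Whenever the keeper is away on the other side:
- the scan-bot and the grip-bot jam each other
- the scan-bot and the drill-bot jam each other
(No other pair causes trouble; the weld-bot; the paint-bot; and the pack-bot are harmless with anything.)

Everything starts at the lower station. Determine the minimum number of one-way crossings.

Counting alone: the keeper can take at most 1 across per trip to the upper station, so moving all 6 needs at least 6 loaded trips out, with a return between consecutive ones — at least 11 crossings.
The safety rule pushes this higher. Following every safe sequence of crossings, the most of the 6 that can be at the upper station as the cable car arrives there on crossing 11 is 5 — never all 6.
So no plan with fewer than 13 crossings exists, and this one achieves 13:
1. Keeper goes to the upper station with the scan-bot.
2. Keeper goes back to the lower station alone.
3. Keeper goes to the upper station with the drill-bot.
4. Keeper goes back to the lower station with the scan-bot.
5. Keeper goes to the upper station with the grip-bot.
6. Keeper goes back to the lower station alone.
7. Keeper goes to the upper station with the weld-bot.
8. Keeper goes back to the lower station alone.
9. Keeper goes to the upper station with the paint-bot.
10. Keeper goes back to the lower station alone.
11. Keeper goes to the upper station with the pack-bot.
12. Keeper goes back to the lower station alone.
13. Keeper goes to the upper station with the scan-bot.

13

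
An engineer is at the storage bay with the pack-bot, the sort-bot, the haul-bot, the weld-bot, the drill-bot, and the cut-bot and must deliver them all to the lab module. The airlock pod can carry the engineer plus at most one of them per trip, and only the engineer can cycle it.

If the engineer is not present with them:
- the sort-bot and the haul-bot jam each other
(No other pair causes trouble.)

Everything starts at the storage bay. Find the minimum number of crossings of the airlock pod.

11

Counting alone: the engineer can take at most 1 across per trip to the lab module, so moving all 6 needs at least 6 loaded trips out, with a return between consecutive ones — at least 11 crossings.
The plan below uses exactly 11 crossings, so it is optimal:
1. Engineer goes to the lab module with the sort-bot.  [the storage bay: the cut-bot, the drill-bot, the haul-bot, the pack-bot, the weld-bot | the lab module: the sort-bot]
2. Engineer goes back to the storage bay alone.  [the storage bay: the cut-bot, the drill-bot, the haul-bot, the pack-bot, the weld-bot | the lab module: the sort-bot]
3. Engineer goes to the lab module with the pack-bot.  [the storage bay: the cut-bot, the drill-bot, the haul-bot, the weld-bot | the lab module: the pack-bot, the sort-bot]
4. Engineer goes back to the storage bay alone.  [the storage bay: the cut-bot, the drill-bot, the haul-bot, the weld-bot | the lab module: the pack-bot, the sort-bot]
5. Engineer goes to the lab module with the weld-bot.  [the storage bay: the cut-bot, the drill-bot, the haul-bot | the lab module: the pack-bot, the sort-bot, the weld-bot]
6. Engineer goes back to the storage bay alone.  [the storage bay: the cut-bot, the drill-bot, the haul-bot | the lab module: the pack-bot, the sort-bot, the weld-bot]
7. Engineer goes to the lab module with the drill-bot.  [the storage bay: the cut-bot, the haul-bot | the lab module: the drill-bot, the pack-bot, the sort-bot, the weld-bot]
8. Engineer goes back to the storage bay alone.  [the storage bay: the cut-bot, the haul-bot | the lab module: the drill-bot, the pack-bot, the sort-bot, the weld-bot]
9. Engineer goes to the lab module with the cut-bot.  [the storage bay: the haul-bot | the lab module: the cut-bot, the drill-bot, the pack-bot, the sort-bot, the weld-bot]
10. Engineer goes back to the storage bay alone.  [the storage bay: the haul-bot | the lab module: the cut-bot, the drill-bot, the pack-bot, the sort-bot, the weld-bot]
11. Engineer goes to the lab module with the haul-bot.  [the storage bay: — | the lab module: the cut-bot, the drill-bot, the haul-bot, the pack-bot, the sort-bot, the weld-bot]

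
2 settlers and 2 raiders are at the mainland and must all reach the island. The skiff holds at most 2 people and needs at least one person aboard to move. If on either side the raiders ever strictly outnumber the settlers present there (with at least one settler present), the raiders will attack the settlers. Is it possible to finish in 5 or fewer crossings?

Yes

Yes — this plan uses 5 crossings (≤ 5):
1. 2 raiders → the island.  (the mainland: 2S 0R; the island: 0S 2R)
2. 1 raider ← the mainland.  (the mainland: 2S 1R; the island: 0S 1R)
3. 2 settlers → the island.  (the mainland: 0S 1R; the island: 2S 1R)
4. 1 raider ← the mainland.  (the mainland: 0S 2R; the island: 2S 0R)
5. 2 raiders → the island.  (the mainland: 0S 0R; the island: 2S 2R)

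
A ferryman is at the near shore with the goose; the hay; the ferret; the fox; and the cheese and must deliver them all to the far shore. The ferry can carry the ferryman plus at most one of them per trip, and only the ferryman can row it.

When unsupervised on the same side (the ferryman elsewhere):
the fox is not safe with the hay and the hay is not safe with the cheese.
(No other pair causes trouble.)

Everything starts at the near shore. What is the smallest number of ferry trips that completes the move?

11

Counting alone: the ferryman can take at most 1 across per trip to the far shore, so moving all 5 needs at least 5 loaded trips out, with a return between consecutive ones — at least 9 crossings.
The safety rule pushes this higher. Following every safe sequence of crossings, the most of the 5 that can be at the far shore as the ferry arrives there on crossing 9 is 4 — never all 5.
So no plan with fewer than 11 crossings exists, and this one achieves 11:
1. Ferryman goes to the far shore with the hay.
2. Ferryman goes back to the near shore alone.
3. Ferryman goes to the far shore with the goose.
4. Ferryman goes back to the near shore alone.
5. Ferryman goes to the far shore with the ferret.
6. Ferryman goes back to the near shore alone.
7. Ferryman goes to the far shore with the fox.
8. Ferryman goes back to the near shore with the hay.
9. Ferryman goes to the far shore with the cheese.
10. Ferryman goes back to the near shore alone.
11. Ferryman goes to the far shore with the hay.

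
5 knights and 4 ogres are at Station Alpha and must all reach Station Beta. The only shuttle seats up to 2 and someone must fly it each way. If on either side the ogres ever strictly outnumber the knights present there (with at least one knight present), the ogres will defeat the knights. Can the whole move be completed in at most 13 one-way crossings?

Counting alone: each trip to Station Beta takes at most 2 across and each return brings at least 1 back, so after t trips out (and t−1 returns) at most 2t − (t−1) of the 9 are across; that first reaches 9 at t = 8, so at least 15 crossings are needed.
Since 13 < 15, 13 crossings cannot be enough. (The shortest complete plan in fact takes 15:)
1. 2 ogres → Station Beta.  (Station Alpha: 5K 2O; Station Beta: 0K 2O)
2. 1 ogre ← Station Alpha.  (Station Alpha: 5K 3O; Station Beta: 0K 1O)
3. 2 ogres → Station Beta.  (Station Alpha: 5K 1O; Station Beta: 0K 3O)
4. 1 ogre ← Station Alpha.  (Station Alpha: 5K 2O; Station Beta: 0K 2O)
5. 2 knights → Station Beta.  (Station Alpha: 3K 2O; Station Beta: 2K 2O)
6. 1 ogre ← Station Alpha.  (Station Alpha: 3K 3O; Station Beta: 2K 1O)
7. 1 knight and 1 ogre → Station Beta.  (Station Alpha: 2K 2O; Station Beta: 3K 2O)
8. 1 knight ← Station Alpha.  (Station Alpha: 3K 2O; Station Beta: 2K 2O)
9. 1 knight and 1 ogre → Station Beta.  (Station Alpha: 2K 1O; Station Beta: 3K 3O)
10. 1 ogre ← Station Alpha.  (Station Alpha: 2K 2O; Station Beta: 3K 2O)
11. 1 knight and 1 ogre → Station Beta.  (Station Alpha: 1K 1O; Station Beta: 4K 3O)
12. 1 knight ← Station Alpha.  (Station Alpha: 2K 1O; Station Beta: 3K 3O)
13. 1 knight and 1 ogre → Station Beta.  (Station Alpha: 1K 0O; Station Beta: 4K 4O)
14. 1 ogre ← Station Alpha.  (Station Alpha: 1K 1O; Station Beta: 4K 3O)
15. 1 knight and 1 ogre → Station Beta.  (Station Alpha: 0K 0O; Station Beta: 5K 4O)

No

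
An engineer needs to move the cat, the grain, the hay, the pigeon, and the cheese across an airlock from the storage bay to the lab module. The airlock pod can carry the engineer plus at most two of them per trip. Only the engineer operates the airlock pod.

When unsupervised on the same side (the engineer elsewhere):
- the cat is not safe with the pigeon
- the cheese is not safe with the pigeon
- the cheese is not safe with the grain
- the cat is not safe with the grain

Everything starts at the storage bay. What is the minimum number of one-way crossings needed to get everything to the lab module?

5

Counting alone: the engineer can take at most 2 across per trip to the lab module, so moving all 5 needs at least 3 loaded trips out, with a return between consecutive ones — at least 5 crossings.
The plan below uses exactly 5 crossings, so it is optimal:
1. Engineer goes to the lab module with the cat and the cheese.  [the storage bay: the grain, the hay, the pigeon | the lab module: the cat, the cheese]
2. Engineer goes back to the storage bay alone.  [the storage bay: the grain, the hay, the pigeon | the lab module: the cat, the cheese]
3. Engineer goes to the lab module with the hay.  [the storage bay: the grain, the pigeon | the lab module: the cat, the cheese, the hay]
4. Engineer goes back to the storage bay alone.  [the storage bay: the grain, the pigeon | the lab module: the cat, the cheese, the hay]
5. Engineer goes to the lab module with the grain and the pigeon.  [the storage bay: — | the lab module: the cat, the cheese, the grain, the hay, the pigeon]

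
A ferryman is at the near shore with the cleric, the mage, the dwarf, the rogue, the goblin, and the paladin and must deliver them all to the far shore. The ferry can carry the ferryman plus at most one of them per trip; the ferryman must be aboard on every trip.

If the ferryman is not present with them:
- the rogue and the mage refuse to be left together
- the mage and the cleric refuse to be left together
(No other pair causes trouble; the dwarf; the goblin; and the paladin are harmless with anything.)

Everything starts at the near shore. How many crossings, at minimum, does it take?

Counting alone: the ferryman can take at most 1 across per trip to the far shore, so moving all 6 needs at least 6 loaded trips out, with a return between consecutive ones — at least 11 crossings.
The safety rule pushes this higher. Following every safe sequence of crossings, the most of the 6 that can be at the far shore as the ferry arrives there on crossing 11 is 5 — never all 6.
So no plan with fewer than 13 crossings exists, and this one achieves 13:
1. Ferryman goes to the far shore with the mage.  [the near shore: the cleric, the dwarf, the goblin, the paladin, the rogue | the far shore: the mage]
2. Ferryman goes back to the near shore alone.  [the near shore: the cleric, the dwarf, the goblin, the paladin, the rogue | the far shore: the mage]
3. Ferryman goes to the far shore with the cleric.  [the near shore: the dwarf, the goblin, the paladin, the rogue | the far shore: the cleric, the mage]
4. Ferryman goes back to the near shore with the mage.  [the near shore: the dwarf, the goblin, the mage, the paladin, the rogue | the far shore: the cleric]
5. Ferryman goes to the far shore with the rogue.  [the near shore: the dwarf, the goblin, the mage, the paladin | the far shore: the cleric, the rogue]
6. Ferryman goes back to the near shore alone.  [the near shore: the dwarf, the goblin, the mage, the paladin | the far shore: the cleric, the rogue]
7. Ferryman goes to the far shore with the dwarf.  [the near shore: the goblin, the mage, the paladin | the far shore: the cleric, the dwarf, the rogue]
8. Ferryman goes back to the near shore alone.  [the near shore: the goblin, the mage, the paladin | the far shore: the cleric, the dwarf, the rogue]
9. Ferryman goes to the far shore with the goblin.  [the near shore: the mage, the paladin | the far shore: the cleric, the dwarf, the goblin, the rogue]
10. Ferryman goes back to the near shore alone.  [the near shore: the mage, the paladin | the far shore: the cleric, the dwarf, the goblin, the rogue]
11. Ferryman goes to the far shore with the paladin.  [the near shore: the mage | the far shore: the cleric, the dwarf, the goblin, the paladin, the rogue]
12. Ferryman goes back to the near shore alone.  [the near shore: the mage | the far shore: the cleric, the dwarf, the goblin, the paladin, the rogue]
13. Ferryman goes to the far shore with the mage.  [the near shore: — | the far shore: the cleric, the dwarf, the goblin, the mage, the paladin, the rogue]

13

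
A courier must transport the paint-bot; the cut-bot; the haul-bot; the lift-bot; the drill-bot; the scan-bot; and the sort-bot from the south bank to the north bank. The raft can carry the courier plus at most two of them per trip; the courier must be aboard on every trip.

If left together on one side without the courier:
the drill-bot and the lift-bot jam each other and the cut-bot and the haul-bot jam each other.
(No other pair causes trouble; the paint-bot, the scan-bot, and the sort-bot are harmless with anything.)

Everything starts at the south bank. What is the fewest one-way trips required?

7

Counting alone: the courier can take at most 2 across per trip to the north bank, so moving all 7 needs at least 4 loaded trips out, with a return between consecutive ones — at least 7 crossings.
The plan below uses exactly 7 crossings, so it is optimal:
1. Courier goes to the north bank with the cut-bot and the lift-bot.  [the south bank: the drill-bot, the haul-bot, the paint-bot, the scan-bot, the sort-bot | the north bank: the cut-bot, the lift-bot]
2. Courier goes back to the south bank alone.  [the south bank: the drill-bot, the haul-bot, the paint-bot, the scan-bot, the sort-bot | the north bank: the cut-bot, the lift-bot]
3. Courier goes to the north bank with the paint-bot.  [the south bank: the drill-bot, the haul-bot, the scan-bot, the sort-bot | the north bank: the cut-bot, the lift-bot, the paint-bot]
4. Courier goes back to the south bank alone.  [the south bank: the drill-bot, the haul-bot, the scan-bot, the sort-bot | the north bank: the cut-bot, the lift-bot, the paint-bot]
5. Courier goes to the north bank with the scan-bot and the sort-bot.  [the south bank: the drill-bot, the haul-bot | the north bank: the cut-bot, the lift-bot, the paint-bot, the scan-bot, the sort-bot]
6. Courier goes back to the south bank alone.  [the south bank: the drill-bot, the haul-bot | the north bank: the cut-bot, the lift-bot, the paint-bot, the scan-bot, the sort-bot]
7. Courier goes to the north bank with the drill-bot and the haul-bot.  [the south bank: — | the north bank: the cut-bot, the drill-bot, the haul-bot, the lift-bot, the paint-bot, the scan-bot, the sort-bot]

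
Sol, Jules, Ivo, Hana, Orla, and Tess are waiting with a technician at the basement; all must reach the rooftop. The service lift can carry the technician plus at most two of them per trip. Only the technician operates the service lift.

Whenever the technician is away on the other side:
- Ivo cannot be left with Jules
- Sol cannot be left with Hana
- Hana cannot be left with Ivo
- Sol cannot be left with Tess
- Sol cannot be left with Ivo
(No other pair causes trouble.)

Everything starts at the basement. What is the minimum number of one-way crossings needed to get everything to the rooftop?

9

Counting alone: the technician can take at most 2 across per trip to the rooftop, so moving all 6 needs at least 3 loaded trips out, with a return between consecutive ones — at least 5 crossings.
The safety rule pushes this higher. Following every safe sequence of crossings, the most of the 6 that can be at the rooftop as the service lift arrives there on crossings 5, 7 is 4, 5 respectively — never all 6.
So no plan with fewer than 9 crossings exists, and this one achieves 9:
1. Technician goes to the rooftop with Ivo and Sol.  [the basement: Hana, Jules, Orla, Tess | the rooftop: Ivo, Sol]
2. Technician goes back to the basement with Sol.  [the basement: Hana, Jules, Orla, Sol, Tess | the rooftop: Ivo]
3. Technician goes to the rooftop with Jules and Sol.  [the basement: Hana, Orla, Tess | the rooftop: Ivo, Jules, Sol]
4. Technician goes back to the basement with Ivo.  [the basement: Hana, Ivo, Orla, Tess | the rooftop: Jules, Sol]
5. Technician goes to the rooftop with Ivo and Orla.  [the basement: Hana, Tess | the rooftop: Ivo, Jules, Orla, Sol]
6. Technician goes back to the basement with Ivo.  [the basement: Hana, Ivo, Tess | the rooftop: Jules, Orla, Sol]
7. Technician goes to the rooftop with Hana and Tess.  [the basement: Ivo | the rooftop: Hana, Jules, Orla, Sol, Tess]
8. Technician goes back to the basement with Sol.  [the basement: Ivo, Sol | the rooftop: Hana, Jules, Orla, Tess]
9. Technician goes to the rooftop with Ivo and Sol.  [the basement: — | the rooftop: Hana, Ivo, Jules, Orla, Sol, Tess]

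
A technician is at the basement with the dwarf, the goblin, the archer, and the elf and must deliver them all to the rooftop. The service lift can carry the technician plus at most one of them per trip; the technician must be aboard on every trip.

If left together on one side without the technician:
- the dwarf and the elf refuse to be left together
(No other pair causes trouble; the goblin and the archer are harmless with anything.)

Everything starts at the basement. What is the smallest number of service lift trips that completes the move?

Counting alone: the technician can take at most 1 across per trip to the rooftop, so moving all 4 needs at least 4 loaded trips out, with a return between consecutive ones — at least 7 crossings.
The plan below uses exactly 7 crossings, so it is optimal:
1. Technician goes to the rooftop with the dwarf.  [the basement: the archer, the elf, the goblin | the rooftop: the dwarf]
2. Technician goes back to the basement alone.  [the basement: the archer, the elf, the goblin | the rooftop: the dwarf]
3. Technician goes to the rooftop with the goblin.  [the basement: the archer, the elf | the rooftop: the dwarf, the goblin]
4. Technician goes back to the basement alone.  [the basement: the archer, the elf | the rooftop: the dwarf, the goblin]
5. Technician goes to the rooftop with the archer.  [the basement: the elf | the rooftop: the archer, the dwarf, the goblin]
6. Technician goes back to the basement alone.  [the basement: the elf | the rooftop: the archer, the dwarf, the goblin]
7. Technician goes to the rooftop with the elf.  [the basement: — | the rooftop: the archer, the dwarf, the elf, the goblin]

7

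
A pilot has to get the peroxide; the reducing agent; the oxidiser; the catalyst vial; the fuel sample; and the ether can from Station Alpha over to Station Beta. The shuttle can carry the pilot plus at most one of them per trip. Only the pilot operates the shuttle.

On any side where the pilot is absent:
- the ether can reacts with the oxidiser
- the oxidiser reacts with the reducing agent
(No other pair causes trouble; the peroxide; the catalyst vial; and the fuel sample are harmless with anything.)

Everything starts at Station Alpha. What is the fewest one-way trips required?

Counting alone: the pilot can take at most 1 across per trip to Station Beta, so moving all 6 needs at least 6 loaded trips out, with a return between consecutive ones — at least 11 crossings.
The safety rule pushes this higher. Following every safe sequence of crossings, the most of the 6 that can be at Station Beta as the shuttle arrives there on crossing 11 is 5 — never all 6.
So no plan with fewer than 13 crossings exists, and this one achieves 13:
1. Pilot goes to Station Beta with the oxidiser.
2. Pilot goes back to Station Alpha alone.
3. Pilot goes to Station Beta with the peroxide.
4. Pilot goes back to Station Alpha alone.
5. Pilot goes to Station Beta with the reducing agent.
6. Pilot goes back to Station Alpha with the oxidiser.
7. Pilot goes to Station Beta with the ether can.
8. Pilot goes back to Station Alpha alone.
9. Pilot goes to Station Beta with the catalyst vial.
10. Pilot goes back to Station Alpha alone.
11. Pilot goes to Station Beta with the fuel sample.
12. Pilot goes back to Station Alpha alone.
13. Pilot goes to Station Beta with the oxidiser.

13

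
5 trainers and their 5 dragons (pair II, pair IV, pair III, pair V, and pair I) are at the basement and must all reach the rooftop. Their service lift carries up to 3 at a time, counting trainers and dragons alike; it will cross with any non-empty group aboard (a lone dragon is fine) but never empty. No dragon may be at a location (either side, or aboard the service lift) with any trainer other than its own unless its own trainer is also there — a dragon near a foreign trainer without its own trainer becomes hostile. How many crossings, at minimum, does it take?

11

Counting alone: each trip to the rooftop takes at most 3 across and each return brings at least 1 back, so after t trips out (and t−1 returns) at most 3t − (t−1) of the 10 are across; that first reaches 10 at t = 5, so at least 9 crossings are needed.
The safety rule pushes this higher. Following every safe sequence of crossings, the most of the 10 that can be at the rooftop as the service lift arrives there on crossing 9 is 9 — never all 10.
So no plan with fewer than 11 crossings exists, and this one achieves 11:
1. dragon II and trainer II cross → the rooftop.
2. trainer II crosses ← the basement.
3. dragon III, dragon IV, and dragon V cross → the rooftop.
4. dragon II crosses ← the basement.
5. trainer III, trainer IV, and trainer V cross → the rooftop.
6. dragon IV and trainer IV cross ← the basement.
7. trainer I, trainer II, and trainer IV cross → the rooftop.
8. dragon III crosses ← the basement.
9. dragon II and dragon IV cross → the rooftop.
10. dragon II crosses ← the basement.
11. dragon I, dragon II, and dragon III cross → the rooftop.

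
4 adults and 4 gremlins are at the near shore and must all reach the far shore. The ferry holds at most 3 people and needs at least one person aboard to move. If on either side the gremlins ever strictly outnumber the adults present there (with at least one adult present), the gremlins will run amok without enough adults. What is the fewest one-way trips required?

Counting alone: each trip to the far shore takes at most 3 across and each return brings at least 1 back, so after t trips out (and t−1 returns) at most 3t − (t−1) of the 8 are across; that first reaches 8 at t = 4, so at least 7 crossings are needed.
The safety rule pushes this higher. Following every safe sequence of crossings, the most of the 8 that can be at the far shore as the ferry arrives there on crossing 7 is 7 — never all 8.
So no plan with fewer than 9 crossings exists, and this one achieves 9:
1. 2 gremlins → the far shore.  (the near shore: 4A 2G; the far shore: 0A 2G)
2. 1 gremlin ← the near shore.  (the near shore: 4A 3G; the far shore: 0A 1G)
3. 3 gremlins → the far shore.  (the near shore: 4A 0G; the far shore: 0A 4G)
4. 1 gremlin ← the near shore.  (the near shore: 4A 1G; the far shore: 0A 3G)
5. 3 adults → the far shore.  (the near shore: 1A 1G; the far shore: 3A 3G)
6. 1 adult and 1 gremlin ← the near shore.  (the near shore: 2A 2G; the far shore: 2A 2G)
7. 2 adults → the far shore.  (the near shore: 0A 2G; the far shore: 4A 2G)
8. 1 gremlin ← the near shore.  (the near shore: 0A 3G; the far shore: 4A 1G)
9. 3 gremlins → the far shore.  (the near shore: 0A 0G; the far shore: 4A 4G)

9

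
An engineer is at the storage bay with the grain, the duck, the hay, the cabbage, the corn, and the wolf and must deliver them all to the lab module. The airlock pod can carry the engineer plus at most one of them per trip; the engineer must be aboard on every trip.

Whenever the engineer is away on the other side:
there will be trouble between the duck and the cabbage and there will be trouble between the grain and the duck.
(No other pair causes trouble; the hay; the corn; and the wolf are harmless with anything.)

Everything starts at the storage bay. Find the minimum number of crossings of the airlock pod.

13

Counting alone: the engineer can take at most 1 across per trip to the lab module, so moving all 6 needs at least 6 loaded trips out, with a return between consecutive ones — at least 11 crossings.
The safety rule pushes this higher. Following every safe sequence of crossings, the most of the 6 that can be at the lab module as the airlock pod arrives there on crossing 11 is 5 — never all 6.
So no plan with fewer than 13 crossings exists, and this one achieves 13:
1. Engineer goes to the lab module with the duck.
2. Engineer goes back to the storage bay alone.
3. Engineer goes to the lab module with the grain.
4. Engineer goes back to the storage bay with the duck.
5. Engineer goes to the lab module with the cabbage.
6. Engineer goes back to the storage bay alone.
7. Engineer goes to the lab module with the hay.
8. Engineer goes back to the storage bay alone.
9. Engineer goes to the lab module with the corn.
10. Engineer goes back to the storage bay alone.
11. Engineer goes to the lab module with the wolf.
12. Engineer goes back to the storage bay alone.
13. Engineer goes to the lab module with the duck.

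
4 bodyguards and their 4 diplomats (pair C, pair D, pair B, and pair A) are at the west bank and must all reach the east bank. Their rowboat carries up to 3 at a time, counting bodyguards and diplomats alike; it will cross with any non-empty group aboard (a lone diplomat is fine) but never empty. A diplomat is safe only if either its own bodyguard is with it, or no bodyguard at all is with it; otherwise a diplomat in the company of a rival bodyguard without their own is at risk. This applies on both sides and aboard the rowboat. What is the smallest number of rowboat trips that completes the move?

Counting alone: each trip to the east bank takes at most 3 across and each return brings at least 1 back, so after t trips out (and t−1 returns) at most 3t − (t−1) of the 8 are across; that first reaches 8 at t = 4, so at least 7 crossings are needed.
The safety rule pushes this higher. Following every safe sequence of crossings, the most of the 8 that can be at the east bank as the rowboat arrives there on crossing 7 is 7 — never all 8.
So no plan with fewer than 9 crossings exists, and this one achieves 9:
1. bodyguard C and diplomat C cross → the east bank.
2. bodyguard C crosses ← the west bank.
3. bodyguard C, bodyguard D, and diplomat D cross → the east bank.
4. bodyguard C and diplomat C cross ← the west bank.
5. bodyguard A, bodyguard B, and bodyguard C cross → the east bank.
6. diplomat D crosses ← the west bank.
7. diplomat C and diplomat D cross → the east bank.
8. diplomat C crosses ← the west bank.
9. diplomat A, diplomat B, and diplomat C cross → the east bank.

9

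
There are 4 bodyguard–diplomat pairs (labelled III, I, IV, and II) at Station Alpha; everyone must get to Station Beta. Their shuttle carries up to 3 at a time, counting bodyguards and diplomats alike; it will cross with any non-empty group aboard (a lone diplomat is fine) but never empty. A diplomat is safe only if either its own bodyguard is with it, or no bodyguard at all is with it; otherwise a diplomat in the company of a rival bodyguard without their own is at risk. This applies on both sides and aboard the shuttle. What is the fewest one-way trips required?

9

Counting alone: each trip to Station Beta takes at most 3 across and each return brings at least 1 back, so after t trips out (and t−1 returns) at most 3t − (t−1) of the 8 are across; that first reaches 8 at t = 4, so at least 7 crossings are needed.
The safety rule pushes this higher. Following every safe sequence of crossings, the most of the 8 that can be at Station Beta as the shuttle arrives there on crossing 7 is 7 — never all 8.
So no plan with fewer than 9 crossings exists, and this one achieves 9:
1. bodyguard III and diplomat III cross → Station Beta.
2. bodyguard III crosses ← Station Alpha.
3. bodyguard I, bodyguard III, and diplomat I cross → Station Beta.
4. bodyguard III and diplomat III cross ← Station Alpha.
5. bodyguard II, bodyguard III, and bodyguard IV cross → Station Beta.
6. diplomat I crosses ← Station Alpha.
7. diplomat I and diplomat III cross → Station Beta.
8. diplomat III crosses ← Station Alpha.
9. diplomat II, diplomat III, and diplomat IV cross → Station Beta.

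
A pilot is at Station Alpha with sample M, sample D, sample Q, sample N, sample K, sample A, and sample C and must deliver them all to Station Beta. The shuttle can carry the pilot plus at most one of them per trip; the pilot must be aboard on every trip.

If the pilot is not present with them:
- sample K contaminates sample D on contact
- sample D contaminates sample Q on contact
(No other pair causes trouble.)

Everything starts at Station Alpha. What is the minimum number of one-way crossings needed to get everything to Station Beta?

15

Counting alone: the pilot can take at most 1 across per trip to Station Beta, so moving all 7 needs at least 7 loaded trips out, with a return between consecutive ones — at least 13 crossings.
The safety rule pushes this higher. Following every safe sequence of crossings, the most of the 7 that can be at Station Beta as the shuttle arrives there on crossing 13 is 6 — never all 7.
So no plan with fewer than 15 crossings exists, and this one achieves 15:
1. Pilot goes to Station Beta with sample D.  [Station Alpha: sample A, sample C, sample K, sample M, sample N, sample Q | Station Beta: sample D]
2. Pilot goes back to Station Alpha alone.  [Station Alpha: sample A, sample C, sample K, sample M, sample N, sample Q | Station Beta: sample D]
3. Pilot goes to Station Beta with sample M.  [Station Alpha: sample A, sample C, sample K, sample N, sample Q | Station Beta: sample D, sample M]
4. Pilot goes back to Station Alpha alone.  [Station Alpha: sample A, sample C, sample K, sample N, sample Q | Station Beta: sample D, sample M]
5. Pilot goes to Station Beta with sample Q.  [Station Alpha: sample A, sample C, sample K, sample N | Station Beta: sample D, sample M, sample Q]
6. Pilot goes back to Station Alpha with sample D.  [Station Alpha: sample A, sample C, sample D, sample K, sample N | Station Beta: sample M, sample Q]
7. Pilot goes to Station Beta with sample K.  [Station Alpha: sample A, sample C, sample D, sample N | Station Beta: sample K, sample M, sample Q]
8. Pilot goes back to Station Alpha alone.  [Station Alpha: sample A, sample C, sample D, sample N | Station Beta: sample K, sample M, sample Q]
9. Pilot goes to Station Beta with sample N.  [Station Alpha: sample A, sample C, sample D | Station Beta: sample K, sample M, sample N, sample Q]
10. Pilot goes back to Station Alpha alone.  [Station Alpha: sample A, sample C, sample D | Station Beta: sample K, sample M, sample N, sample Q]
11. Pilot goes to Station Beta with sample A.  [Station Alpha: sample C, sample D | Station Beta: sample A, sample K, sample M, sample N, sample Q]
12. Pilot goes back to Station Alpha alone.  [Station Alpha: sample C, sample D | Station Beta: sample A, sample K, sample M, sample N, sample Q]
13. Pilot goes to Station Beta with sample C.  [Station Alpha: sample D | Station Beta: sample A, sample C, sample K, sample M, sample N, sample Q]
14. Pilot goes back to Station Alpha alone.  [Station Alpha: sample D | Station Beta: sample A, sample C, sample K, sample M, sample N, sample Q]
15. Pilot goes to Station Beta with sample D.  [Station Alpha: — | Station Beta: sample A, sample C, sample D, sample K, sample M, sample N, sample Q]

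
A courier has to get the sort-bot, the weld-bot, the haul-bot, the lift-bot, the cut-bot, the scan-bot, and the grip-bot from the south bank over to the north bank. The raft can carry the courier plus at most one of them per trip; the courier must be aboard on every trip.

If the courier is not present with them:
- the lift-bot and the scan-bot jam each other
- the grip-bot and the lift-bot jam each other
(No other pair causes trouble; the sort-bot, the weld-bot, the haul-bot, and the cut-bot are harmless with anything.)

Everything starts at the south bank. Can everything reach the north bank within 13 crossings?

Counting alone: the courier can take at most 1 across per trip to the north bank, so moving all 7 needs at least 7 loaded trips out, with a return between consecutive ones — at least 13 crossings.
The safety rule pushes this higher. Following every safe sequence of crossings, the most of the 7 that can be at the north bank as the raft arrives there on crossing 13 is 6 — never all 7.
So the move cannot be finished within 13 crossings. (The shortest complete plan takes 15:)
1. Courier goes to the north bank with the lift-bot.  [the south bank: the cut-bot, the grip-bot, the haul-bot, the scan-bot, the sort-bot, the weld-bot | the north bank: the lift-bot]
2. Courier goes back to the south bank alone.  [the south bank: the cut-bot, the grip-bot, the haul-bot, the scan-bot, the sort-bot, the weld-bot | the north bank: the lift-bot]
3. Courier goes to the north bank with the sort-bot.  [the south bank: the cut-bot, the grip-bot, the haul-bot, the scan-bot, the weld-bot | the north bank: the lift-bot, the sort-bot]
4. Courier goes back to the south bank alone.  [the south bank: the cut-bot, the grip-bot, the haul-bot, the scan-bot, the weld-bot | the north bank: the lift-bot, the sort-bot]
5. Courier goes to the north bank with the weld-bot.  [the south bank: the cut-bot, the grip-bot, the haul-bot, the scan-bot | the north bank: the lift-bot, the sort-bot, the weld-bot]
6. Courier goes back to the south bank alone.  [the south bank: the cut-bot, the grip-bot, the haul-bot, the scan-bot | the north bank: the lift-bot, the sort-bot, the weld-bot]
7. Courier goes to the north bank with the haul-bot.  [the south bank: the cut-bot, the grip-bot, the scan-bot | the north bank: the haul-bot, the lift-bot, the sort-bot, the weld-bot]
8. Courier goes back to the south bank alone.  [the south bank: the cut-bot, the grip-bot, the scan-bot | the north bank: the haul-bot, the lift-bot, the sort-bot, the weld-bot]
9. Courier goes to the north bank with the cut-bot.  [the south bank: the grip-bot, the scan-bot | the north bank: the cut-bot, the haul-bot, the lift-bot, the sort-bot, the weld-bot]
10. Courier goes back to the south bank alone.  [the south bank: the grip-bot, the scan-bot | the north bank: the cut-bot, the haul-bot, the lift-bot, the sort-bot, the weld-bot]
11. Courier goes to the north bank with the scan-bot.  [the south bank: the grip-bot | the north bank: the cut-bot, the haul-bot, the lift-bot, the scan-bot, the sort-bot, the weld-bot]
12. Courier goes back to the south bank with the lift-bot.  [the south bank: the grip-bot, the lift-bot | the north bank: the cut-bot, the haul-bot, the scan-bot, the sort-bot, the weld-bot]
13. Courier goes to the north bank with the grip-bot.  [the south bank: the lift-bot | the north bank: the cut-bot, the grip-bot, the haul-bot, the scan-bot, the sort-bot, the weld-bot]
14. Courier goes back to the south bank alone.  [the south bank: the lift-bot | the north bank: the cut-bot, the grip-bot, the haul-bot, the scan-bot, the sort-bot, the weld-bot]
15. Courier goes to the north bank with the lift-bot.  [the south bank: — | the north bank: the cut-bot, the grip-bot, the haul-bot, the lift-bot, the scan-bot, the sort-bot, the weld-bot]

No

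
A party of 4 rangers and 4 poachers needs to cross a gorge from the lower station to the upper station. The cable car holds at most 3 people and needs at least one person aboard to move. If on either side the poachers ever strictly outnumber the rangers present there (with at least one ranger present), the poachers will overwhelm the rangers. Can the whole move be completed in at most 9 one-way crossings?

Yes — this plan uses 9 crossings (≤ 9):
1. 2 poachers → the upper station.  (the lower station: 4R 2P; the upper station: 0R 2P)
2. 1 poacher ← the lower station.  (the lower station: 4R 3P; the upper station: 0R 1P)
3. 3 poachers → the upper station.  (the lower station: 4R 0P; the upper station: 0R 4P)
4. 1 poacher ← the lower station.  (the lower station: 4R 1P; the upper station: 0R 3P)
5. 3 rangers → the upper station.  (the lower station: 1R 1P; the upper station: 3R 3P)
6. 1 ranger and 1 poacher ← the lower station.  (the lower station: 2R 2P; the upper station: 2R 2P)
7. 2 rangers → the upper station.  (the lower station: 0R 2P; the upper station: 4R 2P)
8. 1 poacher ← the lower station.  (the lower station: 0R 3P; the upper station: 4R 1P)
9. 3 poachers → the upper station.  (the lower station: 0R 0P; the upper station: 4R 4P)

Yes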